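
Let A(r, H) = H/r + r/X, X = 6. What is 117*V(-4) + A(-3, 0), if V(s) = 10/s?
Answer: -293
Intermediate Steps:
A(r, H) = r/6 + H/r (A(r, H) = H/r + r/6 = r/6 + H/r)
117*V(-4) + A(-3, 0) = 117*(10/(-4)) + ((⅙)*(-3) + 0/(-3)) = 117*(10*(-¼)) + (-½ + 0*(-⅓)) = 117*(-5/2) + (-½ + 0) = -585/2 - ½ = -293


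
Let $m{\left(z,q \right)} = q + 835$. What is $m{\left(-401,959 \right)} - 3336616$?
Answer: $-3334822$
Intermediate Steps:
$m{\left(z,q \right)} = 835 + q$
$m{\left(-401,959 \right)} - 3336616 = \left(835 + 959\right) - 3336616 = 1794 - 3336616 = -3334822$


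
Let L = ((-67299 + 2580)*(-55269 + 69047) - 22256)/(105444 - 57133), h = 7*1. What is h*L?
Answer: -6242044466/48311 ≈ -1.2921e+5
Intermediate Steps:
h = 7
L = -891720638/48311 (L = (-64719*13778 - 22256)/48311 = (-891698382 - 22256)*(1/48311) = -891720638*1/48311 = -891720638/48311 ≈ -18458.)
h*L = 7*(-891720638/48311) = -6242044466/48311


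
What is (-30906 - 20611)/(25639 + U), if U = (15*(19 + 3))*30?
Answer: -51517/35539 ≈ -1.4496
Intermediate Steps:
U = 9900 (U = (15*22)*30 = 330*30 = 9900)
(-30906 - 20611)/(25639 + U) = (-30906 - 20611)/(25639 + 9900) = -51517/35539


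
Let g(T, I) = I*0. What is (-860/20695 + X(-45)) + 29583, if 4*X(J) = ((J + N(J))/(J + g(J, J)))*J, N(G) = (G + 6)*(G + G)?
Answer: 504117095/16556 ≈ 30449.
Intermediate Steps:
N(G) = 2*G*(6 + G) (N(G) = (6 + G)*(2*G) = 2*G*(6 + G))
g(T, I) = 0
X(J) = J/4 + J*(6 + J)/2 (X(J) = (((J + 2*J*(6 + J))/(J + 0))*J)/4 = (((J + 2*J*(6 + J))/J)*J)/4 = (J + 2*J*(6 + J))/4 = J/4 + J*(6 + J)/2)
(-860/20695 + X(-45)) + 29583 = (-860/20695 + (¼)*(-45)*(13 + 2*(-45))) + 29583 = (-860*1/20695 + (¼)*(-45)*(13 - 90)) + 29583 = (-172/4139 + (¼)*(-45)*(-77)) + 29583 = (-172/4139 + 3465/4) + 29583 = 14340947/16556 + 29583 = 504117095/16556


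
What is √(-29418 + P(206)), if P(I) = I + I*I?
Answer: 2*√3306 ≈ 115.00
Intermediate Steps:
P(I) = I + I²
√(-29418 + P(206)) = √(-29418 + 206*(1 + 206)) = √(-29418 + 206*207) = √(-29418 + 42642) = √13224 = 2*√3306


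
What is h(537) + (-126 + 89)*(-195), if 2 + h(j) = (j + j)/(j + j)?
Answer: 7214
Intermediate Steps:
h(j) = -1 (h(j) = -2 + (j + j)/(j + j) = -2 + (2*j)/((2*j)) = -2 + (2*j)*(1/(2*j)) = -2 + 1 = -1)
h(537) + (-126 + 89)*(-195) = -1 + (-126 + 89)*(-195) = -1 - 37*(-195) = -1 + 7215 = 7214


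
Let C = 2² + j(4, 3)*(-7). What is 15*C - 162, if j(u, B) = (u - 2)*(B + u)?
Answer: -1572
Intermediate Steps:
j(u, B) = (-2 + u)*(B + u)
C = -94 (C = 2² + (4² - 2*3 - 2*4 + 3*4)*(-7) = 4 + (16 - 6 - 8 + 12)*(-7) = 4 + 14*(-7) = 4 - 98 = -94)
15*C - 162 = 15*(-94) - 162 = -1410 - 162 = -1572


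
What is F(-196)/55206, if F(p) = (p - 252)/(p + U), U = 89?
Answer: 224/2953521 ≈ 7.5842e-5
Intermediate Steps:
F(p) = (-252 + p)/(89 + p) (F(p) = (p - 252)/(p + 89) = (-252 + p)/(89 + p))
F(-196)/55206 = ((-252 - 196)/(89 - 196))/55206 = (-448/(-107))*(1/55206) = -1/107*(-448)*(1/55206) = (448/107)*(1/55206) = 224/2953521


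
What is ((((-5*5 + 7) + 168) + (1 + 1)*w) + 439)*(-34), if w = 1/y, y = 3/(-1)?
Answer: -60010/3 ≈ -20003.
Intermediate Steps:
y = -3 (y = 3*(-1) = -3)
w = -1/3 (w = 1/(-3) = -1/3 ≈ -0.33333)
((((-5*5 + 7) + 168) + (1 + 1)*w) + 439)*(-34) = ((((-5*5 + 7) + 168) + (1 + 1)*(-1/3)) + 439)*(-34) = ((((-25 + 7) + 168) + 2*(-1/3)) + 439)*(-34) = (((-18 + 168) - 2/3) + 439)*(-34) = ((150 - 2/3) + 439)*(-34) = (448/3 + 439)*(-34) = (1765/3)*(-34) = -60010/3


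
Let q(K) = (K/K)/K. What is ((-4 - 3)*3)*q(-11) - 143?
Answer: -1552/11 ≈ -141.09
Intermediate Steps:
q(K) = 1/K
((-4 - 3)*3)*q(-11) - 143 = ((-4 - 3)*3)/(-11) - 143 = -7*3*(-1/11) - 143 = -21*(-1/11) - 143 = 21/11 - 143 = -1552/11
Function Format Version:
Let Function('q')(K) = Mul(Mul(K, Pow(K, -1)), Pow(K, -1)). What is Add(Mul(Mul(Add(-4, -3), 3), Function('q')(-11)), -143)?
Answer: Rational(-1552, 11) ≈ -141.09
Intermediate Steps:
Function('q')(K) = Pow(K, -1) (Function('q')(K) = Mul(1, Pow(K, -1)) = Pow(K, -1))
Add(Mul(Mul(Add(-4, -3), 3), Function('q')(-11)), -143) = Add(Mul(Mul(Add(-4, -3), 3), Pow(-11, -1)), -143) = Add(Mul(Mul(-7, 3), Rational(-1, 11)), -143) = Add(Mul(-21, Rational(-1, 11)), -143) = Add(Rational(21, 11), -143) = Rational(-1552, 11)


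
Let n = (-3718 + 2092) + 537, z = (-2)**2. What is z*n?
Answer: -4356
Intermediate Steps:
z = 4
n = -1089 (n = -1626 + 537 = -1089)
z*n = 4*(-1089) = -4356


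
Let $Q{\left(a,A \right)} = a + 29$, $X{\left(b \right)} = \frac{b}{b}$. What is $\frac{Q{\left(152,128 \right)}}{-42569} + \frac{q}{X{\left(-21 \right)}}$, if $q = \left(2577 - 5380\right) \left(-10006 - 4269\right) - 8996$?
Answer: $\frac{1702922996520}{42569} \approx 4.0004 \cdot 10^{7}$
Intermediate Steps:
$X{\left(b \right)} = 1$
$Q{\left(a,A \right)} = 29 + a$
$q = 40003829$ ($q = \left(-2803\right) \left(-14275\right) - 8996 = 40012825 - 8996 = 40003829$)
$\frac{Q{\left(152,128 \right)}}{-42569} + \frac{q}{X{\left(-21 \right)}} = \frac{29 + 152}{-42569} + \frac{40003829}{1} = 181 \left(- \frac{1}{42569}\right) + 40003829 \cdot 1 = - \frac{181}{42569} + 40003829 = \frac{1702922996520}{42569}$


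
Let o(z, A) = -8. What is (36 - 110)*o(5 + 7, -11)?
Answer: 592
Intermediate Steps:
(36 - 110)*o(5 + 7, -11) = (36 - 110)*(-8) = -74*(-8) = 592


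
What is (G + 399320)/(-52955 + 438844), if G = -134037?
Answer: 265283/385889 ≈ 0.68746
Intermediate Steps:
(G + 399320)/(-52955 + 438844) = (-134037 + 399320)/(-52955 + 438844) = 265283/385889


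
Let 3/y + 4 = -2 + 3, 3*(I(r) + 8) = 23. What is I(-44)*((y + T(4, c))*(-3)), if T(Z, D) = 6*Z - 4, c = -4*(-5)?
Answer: 19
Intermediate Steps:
c = 20
T(Z, D) = -4 + 6*Z
I(r) = -⅓ (I(r) = -8 + (⅓)*23 = -8 + 23/3 = -⅓)
y = -1 (y = 3/(-4 + (-2 + 3)) = 3/(-4 + 1) = 3/(-3) = 3*(-⅓) = -1)
I(-44)*((y + T(4, c))*(-3)) = -(-1 + (-4 + 6*4))*(-3)/3 = -(-1 + (-4 + 24))*(-3)/3 = -(-1 + 20)*(-3)/3 = -19*(-3)/3 = -⅓*(-57) = 19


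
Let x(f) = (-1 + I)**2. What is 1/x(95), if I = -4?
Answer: 1/25 ≈ 0.040000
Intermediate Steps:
x(f) = 25 (x(f) = (-1 - 4)**2 = (-5)**2 = 25)
1/x(95) = 1/25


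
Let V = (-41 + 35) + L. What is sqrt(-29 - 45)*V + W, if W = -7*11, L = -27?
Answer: -77 - 33*I*sqrt(74) ≈ -77.0 - 283.88*I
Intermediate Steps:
W = -77
V = -33 (V = (-41 + 35) - 27 = -6 - 27 = -33)
sqrt(-29 - 45)*V + W = sqrt(-29 - 45)*(-33) - 77 = sqrt(-74)*(-33) - 77 = (I*sqrt(74))*(-33) - 77 = -33*I*sqrt(74) - 77 = -77 - 33*I*sqrt(74)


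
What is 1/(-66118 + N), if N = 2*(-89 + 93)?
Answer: -1/66110 ≈ -1.5126e-5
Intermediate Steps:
N = 8 (N = 2*4 = 8)
1/(-66118 + N) = 1/(-66118 + 8) = 1/(-66110) = -1/66110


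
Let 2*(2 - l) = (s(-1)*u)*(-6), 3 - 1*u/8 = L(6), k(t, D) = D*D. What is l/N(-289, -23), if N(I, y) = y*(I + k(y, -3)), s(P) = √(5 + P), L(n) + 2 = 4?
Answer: 5/644 ≈ 0.0077640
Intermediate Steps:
L(n) = 2 (L(n) = -2 + 4 = 2)
k(t, D) = D²
u = 8 (u = 24 - 8*2 = 24 - 16 = 8)
N(I, y) = y*(9 + I) (N(I, y) = y*(I + (-3)²) = y*(I + 9) = y*(9 + I))
l = 50 (l = 2 - √(5 - 1)*8*(-6)/2 = 2 - √4*8*(-6)/2 = 2 - 2*8*(-6)/2 = 2 - 8*(-6) = 2 - ½*(-96) = 2 + 48 = 50)
l/N(-289, -23) = 50/((-23*(9 - 289))) = 50/((-23*(-280))) = 50/6440 = 50*(1/6440) = 5/644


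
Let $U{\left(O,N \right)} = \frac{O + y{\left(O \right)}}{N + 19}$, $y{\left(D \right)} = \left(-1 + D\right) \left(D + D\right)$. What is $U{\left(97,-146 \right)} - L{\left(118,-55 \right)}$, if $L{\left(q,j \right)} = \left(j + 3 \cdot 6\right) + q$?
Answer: $- \frac{29008}{127} \approx -228.41$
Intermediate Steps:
$y{\left(D \right)} = 2 D \left(-1 + D\right)$ ($y{\left(D \right)} = \left(-1 + D\right) 2 D = 2 D \left(-1 + D\right)$)
$U{\left(O,N \right)} = \frac{O + 2 O \left(-1 + O\right)}{19 + N}$ ($U{\left(O,N \right)} = \frac{O + 2 O \left(-1 + O\right)}{N + 19} = \frac{O + 2 O \left(-1 + O\right)}{19 + N}$)
$L{\left(q,j \right)} = 18 + j + q$ ($L{\left(q,j \right)} = \left(j + 18\right) + q = \left(18 + j\right) + q = 18 + j + q$)
$U{\left(97,-146 \right)} - L{\left(118,-55 \right)} = \frac{97 \left(-1 + 2 \cdot 97\right)}{19 - 146} - \left(18 - 55 + 118\right) = \frac{97 \left(-1 + 194\right)}{-127} - 81 = 97 \left(- \frac{1}{127}\right) 193 - 81 = - \frac{18721}{127} - 81 = - \frac{29008}{127}$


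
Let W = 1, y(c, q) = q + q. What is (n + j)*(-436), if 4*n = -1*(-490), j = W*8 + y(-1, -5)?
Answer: -52538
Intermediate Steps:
y(c, q) = 2*q
j = -2 (j = 1*8 + 2*(-5) = 8 - 10 = -2)
n = 245/2 (n = (-1*(-490))/4 = (¼)*490 = 245/2 ≈ 122.50)
(n + j)*(-436) = (245/2 - 2)*(-436) = (241/2)*(-436) = -52538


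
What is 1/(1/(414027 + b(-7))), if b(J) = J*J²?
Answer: 413684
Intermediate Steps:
b(J) = J³
1/(1/(414027 + b(-7))) = 1/(1/(414027 + (-7)³)) = 1/(1/(414027 - 343)) = 1/(1/413684) = 413684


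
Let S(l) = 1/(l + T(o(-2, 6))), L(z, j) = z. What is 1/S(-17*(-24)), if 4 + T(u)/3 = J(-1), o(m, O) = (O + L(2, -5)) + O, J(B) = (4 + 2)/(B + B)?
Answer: 387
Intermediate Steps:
J(B) = 3/B (J(B) = 6/((2*B)) = 6*(1/(2*B)) = 3/B)
o(m, O) = 2 + 2*O (o(m, O) = (O + 2) + O = (2 + O) + O = 2 + 2*O)
T(u) = -21 (T(u) = -12 + 3*(3/(-1)) = -12 + 3*(3*(-1)) = -12 + 3*(-3) = -12 - 9 = -21)
S(l) = 1/(-21 + l) (S(l) = 1/(l - 21) = 1/(-21 + l))
1/S(-17*(-24)) = 1/(1/(-21 - 17*(-24))) = 1/(1/(-21 + 408)) = 1/(1/387) = 387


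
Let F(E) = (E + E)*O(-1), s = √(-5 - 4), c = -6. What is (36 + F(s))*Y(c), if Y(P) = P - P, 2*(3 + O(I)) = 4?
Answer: 0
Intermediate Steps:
O(I) = -1 (O(I) = -3 + (½)*4 = -3 + 2 = -1)
s = 3*I (s = √(-9) = 3*I ≈ 3.0*I)
Y(P) = 0
F(E) = -2*E (F(E) = (E + E)*(-1) = (2*E)*(-1) = -2*E)
(36 + F(s))*Y(c) = (36 - 6*I)*0 = 0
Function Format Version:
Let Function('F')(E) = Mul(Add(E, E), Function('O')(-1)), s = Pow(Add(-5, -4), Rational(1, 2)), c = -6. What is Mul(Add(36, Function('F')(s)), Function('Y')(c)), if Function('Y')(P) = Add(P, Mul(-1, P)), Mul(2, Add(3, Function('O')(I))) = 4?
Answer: 0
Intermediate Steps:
Function('O')(I) = -1 (Function('O')(I) = Add(-3, Mul(Rational(1, 2), 4)) = Add(-3, 2) = -1)
s = Mul(3, I) (s = Pow(-9, Rational(1, 2)) = Mul(3, I) ≈ Mul(3.0000, I))
Function('Y')(P) = 0
Function('F')(E) = Mul(-2, E) (Function('F')(E) = Mul(Add(E, E), -1) = Mul(Mul(2, E), -1) = Mul(-2, E))
Mul(Add(36, Function('F')(s)), Function('Y')(c)) = Mul(Add(36, Mul(-2, Mul(3, I))), 0) = Mul(Add(36, Mul(-6, I)), 0) = 0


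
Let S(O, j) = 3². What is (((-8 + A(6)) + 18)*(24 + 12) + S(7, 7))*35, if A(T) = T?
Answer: 20475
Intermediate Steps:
S(O, j) = 9
(((-8 + A(6)) + 18)*(24 + 12) + S(7, 7))*35 = (((-8 + 6) + 18)*(24 + 12) + 9)*35 = ((-2 + 18)*36 + 9)*35 = (16*36 + 9)*35 = (576 + 9)*35 = 585*35 = 20475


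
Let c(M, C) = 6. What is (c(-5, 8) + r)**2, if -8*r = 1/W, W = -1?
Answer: 2401/64 ≈ 37.516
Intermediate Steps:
r = 1/8 (r = -1/8/(-1) = -1/8*(-1) = 1/8 ≈ 0.12500)
(c(-5, 8) + r)**2 = (6 + 1/8)**2 = (49/8)**2 = 2401/64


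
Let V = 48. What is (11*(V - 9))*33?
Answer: 14157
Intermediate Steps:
(11*(V - 9))*33 = (11*(48 - 9))*33 = (11*39)*33 = 429*33 = 14157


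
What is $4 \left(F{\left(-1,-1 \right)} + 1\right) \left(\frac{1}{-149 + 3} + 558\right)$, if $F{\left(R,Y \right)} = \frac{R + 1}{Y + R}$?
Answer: $\frac{162934}{73} \approx 2232.0$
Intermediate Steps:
$F{\left(R,Y \right)} = \frac{1 + R}{R + Y}$
$4 \left(F{\left(-1,-1 \right)} + 1\right) \left(\frac{1}{-149 + 3} + 558\right) = 4 \left(\frac{1 - 1}{-1 - 1} + 1\right) \left(\frac{1}{-149 + 3} + 558\right) = 4 \left(\frac{1}{-2} \cdot 0 + 1\right) \left(\frac{1}{-146} + 558\right) = 4 \left(\left(- \frac{1}{2}\right) 0 + 1\right) \left(- \frac{1}{146} + 558\right) = 4 \left(0 + 1\right) \frac{81467}{146} = 4 \cdot 1 \cdot \frac{81467}{146} = 4 \cdot \frac{81467}{146} = \frac{162934}{73}$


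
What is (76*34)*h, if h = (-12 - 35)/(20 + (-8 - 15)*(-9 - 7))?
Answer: -30362/97 ≈ -313.01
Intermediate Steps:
h = -47/388 (h = -47/(20 - 23*(-16)) = -47/(20 + 368) = -47/388 ≈ -0.12113)
(76*34)*h = (76*34)*(-47/388) = 2584*(-47/388) = -30362/97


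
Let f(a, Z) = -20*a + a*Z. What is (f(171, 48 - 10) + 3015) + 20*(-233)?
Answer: 1433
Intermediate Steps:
f(a, Z) = -20*a + Z*a
(f(171, 48 - 10) + 3015) + 20*(-233) = (171*(-20 + (48 - 10)) + 3015) + 20*(-233) = (171*(-20 + 38) + 3015) - 4660 = (171*18 + 3015) - 4660 = (3078 + 3015) - 4660 = 6093 - 4660 = 1433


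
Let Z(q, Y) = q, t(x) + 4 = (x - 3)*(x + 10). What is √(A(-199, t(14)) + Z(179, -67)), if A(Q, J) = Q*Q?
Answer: 6*√1105 ≈ 199.45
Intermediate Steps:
t(x) = -4 + (-3 + x)*(10 + x) (t(x) = -4 + (x - 3)*(x + 10) = -4 + (-3 + x)*(10 + x))
A(Q, J) = Q²
√(A(-199, t(14)) + Z(179, -67)) = √((-199)² + 179) = √(39601 + 179) = √39780 = 6*√1105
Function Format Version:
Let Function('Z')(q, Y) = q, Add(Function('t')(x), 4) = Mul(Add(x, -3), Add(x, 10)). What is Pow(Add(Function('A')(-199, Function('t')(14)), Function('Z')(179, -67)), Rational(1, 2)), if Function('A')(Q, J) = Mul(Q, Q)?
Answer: Mul(6, Pow(1105, Rational(1, 2))) ≈ 199.45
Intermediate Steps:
Function('t')(x) = Add(-4, Mul(Add(-3, x), Add(10, x))) (Function('t')(x) = Add(-4, Mul(Add(x, -3), Add(x, 10))) = Add(-4, Mul(Add(-3, x), Add(10, x))))
Function('A')(Q, J) = Pow(Q, 2)
Pow(Add(Function('A')(-199, Function('t')(14)), Function('Z')(179, -67)), Rational(1, 2)) = Pow(Add(Pow(-199, 2), 179), Rational(1, 2)) = Pow(Add(39601, 179), Rational(1, 2)) = Pow(39780, Rational(1, 2)) = Mul(6, Pow(1105, Rational(1, 2)))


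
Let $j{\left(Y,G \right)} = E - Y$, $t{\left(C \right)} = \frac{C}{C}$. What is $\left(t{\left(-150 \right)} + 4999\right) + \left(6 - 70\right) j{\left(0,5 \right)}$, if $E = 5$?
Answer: $4680$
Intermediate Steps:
$t{\left(C \right)} = 1$
$j{\left(Y,G \right)} = 5 - Y$
$\left(t{\left(-150 \right)} + 4999\right) + \left(6 - 70\right) j{\left(0,5 \right)} = \left(1 + 4999\right) + \left(6 - 70\right) \left(5 - 0\right) = 5000 - 64 \left(5 + 0\right) = 5000 - 320 = 4680$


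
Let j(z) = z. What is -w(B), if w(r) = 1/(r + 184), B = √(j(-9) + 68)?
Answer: -184/33797 + √59/33797 ≈ -0.0052170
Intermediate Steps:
B = √59 (B = √(-9 + 68) = √59 ≈ 7.6811)
w(r) = 1/(184 + r)
-w(B) = -1/(184 + √59)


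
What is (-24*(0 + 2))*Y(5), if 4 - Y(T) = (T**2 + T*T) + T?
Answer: 2448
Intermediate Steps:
Y(T) = 4 - T - 2*T**2 (Y(T) = 4 - ((T**2 + T*T) + T) = 4 - ((T**2 + T**2) + T) = 4 - (2*T**2 + T) = 4 - (T + 2*T**2) = 4 + (-T - 2*T**2) = 4 - T - 2*T**2)
(-24*(0 + 2))*Y(5) = (-24*(0 + 2))*(4 - 1*5 - 2*5**2) = (-24*2)*(4 - 5 - 2*25) = (-8*6)*(4 - 5 - 50) = -48*(-51) = 2448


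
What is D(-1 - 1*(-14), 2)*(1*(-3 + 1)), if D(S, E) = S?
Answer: -26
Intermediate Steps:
D(-1 - 1*(-14), 2)*(1*(-3 + 1)) = (-1 - 1*(-14))*(1*(-3 + 1)) = (-1 + 14)*(1*(-2)) = 13*(-2) = -26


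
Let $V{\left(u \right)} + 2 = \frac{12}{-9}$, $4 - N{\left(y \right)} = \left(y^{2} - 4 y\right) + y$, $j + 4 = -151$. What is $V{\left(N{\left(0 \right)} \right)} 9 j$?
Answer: $4650$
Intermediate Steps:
$j = -155$ ($j = -4 - 151 = -155$)
$N{\left(y \right)} = 4 - y^{2} + 3 y$ ($N{\left(y \right)} = 4 - \left(\left(y^{2} - 4 y\right) + y\right) = 4 - \left(y^{2} - 3 y\right) = 4 - y^{2} + 3 y$)
$V{\left(u \right)} = - \frac{10}{3}$ ($V{\left(u \right)} = -2 + \frac{12}{-9} = -2 + 12 \left(- \frac{1}{9}\right) = -2 - \frac{4}{3} = - \frac{10}{3}$)
$V{\left(N{\left(0 \right)} \right)} 9 j = \left(- \frac{10}{3}\right) 9 \left(-155\right) = \left(-30\right) \left(-155\right) = 4650$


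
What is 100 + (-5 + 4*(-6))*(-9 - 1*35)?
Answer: 1376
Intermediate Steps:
100 + (-5 + 4*(-6))*(-9 - 1*35) = 100 + (-5 - 24)*(-9 - 35) = 100 - 29*(-44) = 100 + 1276 = 1376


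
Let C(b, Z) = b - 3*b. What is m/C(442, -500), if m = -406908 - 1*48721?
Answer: 455629/884 ≈ 515.42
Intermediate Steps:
m = -455629 (m = -406908 - 48721 = -455629)
C(b, Z) = -2*b
m/C(442, -500) = -455629/((-2*442)) = -455629/(-884) = -455629*(-1/884) = 455629/884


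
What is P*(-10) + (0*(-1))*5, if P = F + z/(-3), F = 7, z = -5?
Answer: -260/3 ≈ -86.667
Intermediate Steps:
P = 26/3 (P = 7 - 5/(-3) = 7 - 5*(-⅓) = 7 + 5/3 = 26/3 ≈ 8.6667)
P*(-10) + (0*(-1))*5 = (26/3)*(-10) + (0*(-1))*5 = -260/3 + 0*5 = -260/3 + 0 = -260/3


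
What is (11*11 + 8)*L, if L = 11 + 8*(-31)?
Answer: -30573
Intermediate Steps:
L = -237 (L = 11 - 248 = -237)
(11*11 + 8)*L = (11*11 + 8)*(-237) = (121 + 8)*(-237) = 129*(-237) = -30573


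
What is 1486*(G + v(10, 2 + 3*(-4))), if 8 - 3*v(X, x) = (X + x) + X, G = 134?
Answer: 594400/3 ≈ 1.9813e+5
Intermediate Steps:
v(X, x) = 8/3 - 2*X/3 - x/3 (v(X, x) = 8/3 - ((X + x) + X)/3 = 8/3 - (x + 2*X)/3 = 8/3 + (-2*X/3 - x/3) = 8/3 - 2*X/3 - x/3)
1486*(G + v(10, 2 + 3*(-4))) = 1486*(134 + (8/3 - ⅔*10 - (2 + 3*(-4))/3)) = 1486*(134 + (8/3 - 20/3 - (2 - 12)/3)) = 1486*(134 + (8/3 - 20/3 - ⅓*(-10))) = 1486*(134 + (8/3 - 20/3 + 10/3)) = 1486*(134 - ⅔) = 1486*(400/3) = 594400/3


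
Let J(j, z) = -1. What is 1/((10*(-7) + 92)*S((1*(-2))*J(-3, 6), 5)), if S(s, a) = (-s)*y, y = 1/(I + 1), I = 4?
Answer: -5/44 ≈ -0.11364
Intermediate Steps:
y = ⅕ (y = 1/(4 + 1) = 1/5 = ⅕ ≈ 0.20000)
S(s, a) = -s/5 (S(s, a) = -s*(⅕) = -s/5)
1/((10*(-7) + 92)*S((1*(-2))*J(-3, 6), 5)) = 1/((10*(-7) + 92)*(-1*(-2)*(-1)/5)) = 1/((-70 + 92)*(-(-2)*(-1)/5)) = 1/(22*(-⅕*2)) = 1/(22*(-⅖)) = 1/(-44/5) = -5/44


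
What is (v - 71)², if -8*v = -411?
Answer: 24649/64 ≈ 385.14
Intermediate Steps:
v = 411/8 (v = -⅛*(-411) = 411/8 ≈ 51.375)
(v - 71)² = (411/8 - 71)² = (-157/8)² = 24649/64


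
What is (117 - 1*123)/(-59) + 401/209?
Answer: 24913/12331 ≈ 2.0204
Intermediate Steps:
(117 - 1*123)/(-59) + 401/209 = (117 - 123)*(-1/59) + 401*(1/209) = -6*(-1/59) + 401/209 = 6/59 + 401/209 = 24913/12331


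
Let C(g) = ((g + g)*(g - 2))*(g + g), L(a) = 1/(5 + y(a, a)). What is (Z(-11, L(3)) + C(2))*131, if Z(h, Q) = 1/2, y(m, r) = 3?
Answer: 131/2 ≈ 65.500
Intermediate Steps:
L(a) = 1/8 (L(a) = 1/(5 + 3) = 1/8)
C(g) = 4*g**2*(-2 + g) (C(g) = ((2*g)*(-2 + g))*(2*g) = (2*g*(-2 + g))*(2*g) = 4*g**2*(-2 + g))
Z(h, Q) = 1/2
(Z(-11, L(3)) + C(2))*131 = (1/2 + 4*2**2*(-2 + 2))*131 = (1/2 + 4*4*0)*131 = (1/2 + 0)*131 = (1/2)*131 = 131/2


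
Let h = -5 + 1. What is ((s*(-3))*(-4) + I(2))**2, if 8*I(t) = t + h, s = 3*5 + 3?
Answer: 744769/16 ≈ 46548.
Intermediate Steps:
s = 18 (s = 15 + 3 = 18)
h = -4
I(t) = -1/2 + t/8 (I(t) = (t - 4)/8 = (-4 + t)/8 = -1/2 + t/8)
((s*(-3))*(-4) + I(2))**2 = ((18*(-3))*(-4) + (-1/2 + (1/8)*2))**2 = (-54*(-4) + (-1/2 + 1/4))**2 = (216 - 1/4)**2 = (863/4)**2 = 744769/16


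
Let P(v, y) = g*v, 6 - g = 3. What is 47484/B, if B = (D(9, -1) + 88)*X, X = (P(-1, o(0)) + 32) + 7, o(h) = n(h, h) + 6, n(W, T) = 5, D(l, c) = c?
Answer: 1319/87 ≈ 15.161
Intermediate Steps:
g = 3 (g = 6 - 1*3 = 6 - 3 = 3)
o(h) = 11 (o(h) = 5 + 6 = 11)
P(v, y) = 3*v
X = 36 (X = (3*(-1) + 32) + 7 = (-3 + 32) + 7 = 29 + 7 = 36)
B = 3132 (B = (-1 + 88)*36 = 87*36 = 3132)
47484/B = 47484/3132 = 47484*(1/3132) = 1319/87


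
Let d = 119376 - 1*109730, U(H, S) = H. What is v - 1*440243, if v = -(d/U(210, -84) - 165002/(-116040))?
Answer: -8515215471/19340 ≈ -4.4029e+5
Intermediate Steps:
d = 9646 (d = 119376 - 109730 = 9646)
v = -915851/19340 (v = -(9646/210 - 165002/(-116040)) = -(9646*(1/210) - 165002*(-1/116040)) = -(689/15 + 82501/58020) = -1*915851/19340 = -915851/19340 ≈ -47.355)
v - 1*440243 = -915851/19340 - 1*440243 = -915851/19340 - 440243 = -8515215471/19340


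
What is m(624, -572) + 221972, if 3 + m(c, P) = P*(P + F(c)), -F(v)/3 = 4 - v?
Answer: -514767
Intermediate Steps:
F(v) = -12 + 3*v (F(v) = -3*(4 - v) = -12 + 3*v)
m(c, P) = -3 + P*(-12 + P + 3*c) (m(c, P) = -3 + P*(P + (-12 + 3*c)) = -3 + P*(-12 + P + 3*c))
m(624, -572) + 221972 = (-3 + (-572)² + 3*(-572)*(-4 + 624)) + 221972 = (-3 + 327184 + 3*(-572)*620) + 221972 = (-3 + 327184 - 1063920) + 221972 = -736739 + 221972 = -514767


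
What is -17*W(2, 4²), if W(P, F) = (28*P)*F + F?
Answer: -15504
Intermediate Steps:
W(P, F) = F + 28*F*P (W(P, F) = 28*F*P + F = F + 28*F*P)
-17*W(2, 4²) = -17*4²*(1 + 28*2) = -272*(1 + 56) = -272*57 = -17*912 = -15504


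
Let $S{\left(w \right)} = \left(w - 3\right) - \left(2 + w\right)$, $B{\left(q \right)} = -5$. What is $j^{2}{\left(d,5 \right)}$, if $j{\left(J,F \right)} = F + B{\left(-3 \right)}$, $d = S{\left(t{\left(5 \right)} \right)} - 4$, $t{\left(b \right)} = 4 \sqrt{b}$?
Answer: $0$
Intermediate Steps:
$S{\left(w \right)} = -5$ ($S{\left(w \right)} = \left(-3 + w\right) - \left(2 + w\right) = -5$)
$d = -9$ ($d = -5 - 4 = -9$)
$j{\left(J,F \right)} = -5 + F$ ($j{\left(J,F \right)} = F - 5 = -5 + F$)
$j^{2}{\left(d,5 \right)} = \left(-5 + 5\right)^{2} = 0^{2} = 0$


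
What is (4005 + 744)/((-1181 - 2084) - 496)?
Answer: -4749/3761 ≈ -1.2627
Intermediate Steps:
(4005 + 744)/((-1181 - 2084) - 496) = 4749/(-3265 - 496) = 4749/(-3761) = 4749*(-1/3761) = -4749/3761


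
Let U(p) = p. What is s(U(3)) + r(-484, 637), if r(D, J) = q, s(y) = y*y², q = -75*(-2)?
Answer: 177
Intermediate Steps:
q = 150
s(y) = y³
r(D, J) = 150
s(U(3)) + r(-484, 637) = 3³ + 150 = 27 + 150 = 177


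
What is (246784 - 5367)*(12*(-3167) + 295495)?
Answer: 62162704747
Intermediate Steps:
(246784 - 5367)*(12*(-3167) + 295495) = 241417*(-38004 + 295495) = 241417*257491 = 62162704747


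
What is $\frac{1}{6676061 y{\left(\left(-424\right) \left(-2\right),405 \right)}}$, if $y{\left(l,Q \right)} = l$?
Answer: $\frac{1}{5661299728} \approx 1.7664 \cdot 10^{-10}$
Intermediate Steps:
$\frac{1}{6676061 y{\left(\left(-424\right) \left(-2\right),405 \right)}} = \frac{1}{6676061 \left(\left(-424\right) \left(-2\right)\right)} = \frac{1}{6676061 \cdot 848} = \frac{1}{6676061} \cdot \frac{1}{848} = \frac{1}{5661299728}$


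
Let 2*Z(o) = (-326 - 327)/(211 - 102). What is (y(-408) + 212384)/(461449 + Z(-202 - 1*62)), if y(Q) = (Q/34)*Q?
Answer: 6766720/14370747 ≈ 0.47087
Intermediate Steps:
Z(o) = -653/218 (Z(o) = ((-326 - 327)/(211 - 102))/2 = (-653/109)/2 = (-653*1/109)/2 = (1/2)*(-653/109) = -653/218)
y(Q) = Q**2/34 (y(Q) = (Q*(1/34))*Q = (Q/34)*Q = Q**2/34)
(y(-408) + 212384)/(461449 + Z(-202 - 1*62)) = ((1/34)*(-408)**2 + 212384)/(461449 - 653/218) = ((1/34)*166464 + 212384)/(100595229/218) = (4896 + 212384)*(218/100595229) = 217280*(218/100595229) = 6766720/14370747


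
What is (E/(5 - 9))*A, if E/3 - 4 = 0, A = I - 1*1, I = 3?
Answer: -6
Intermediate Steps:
A = 2 (A = 3 - 1*1 = 3 - 1 = 2)
E = 12 (E = 12 + 3*0 = 12 + 0 = 12)
(E/(5 - 9))*A = (12/(5 - 9))*2 = (12/(-4))*2 = (12*(-¼))*2 = -3*2 = -6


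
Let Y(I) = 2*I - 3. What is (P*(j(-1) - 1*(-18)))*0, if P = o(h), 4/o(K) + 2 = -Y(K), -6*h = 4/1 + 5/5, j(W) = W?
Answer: 0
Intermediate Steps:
Y(I) = -3 + 2*I
h = -⅚ (h = -(4/1 + 5/5)/6 = -(4*1 + 5*(⅕))/6 = -(4 + 1)/6 = -⅙*5 = -⅚ ≈ -0.83333)
o(K) = 4/(1 - 2*K) (o(K) = 4/(-2 - (-3 + 2*K)) = 4/(-2 + (3 - 2*K)) = 4/(1 - 2*K))
P = 3/2 (P = -4/(-1 + 2*(-⅚)) = -4/(-1 - 5/3) = -4/(-8/3) = -4*(-3/8) = 3/2 ≈ 1.5000)
(P*(j(-1) - 1*(-18)))*0 = (3*(-1 - 1*(-18))/2)*0 = (3*(-1 + 18)/2)*0 = ((3/2)*17)*0 = (51/2)*0 = 0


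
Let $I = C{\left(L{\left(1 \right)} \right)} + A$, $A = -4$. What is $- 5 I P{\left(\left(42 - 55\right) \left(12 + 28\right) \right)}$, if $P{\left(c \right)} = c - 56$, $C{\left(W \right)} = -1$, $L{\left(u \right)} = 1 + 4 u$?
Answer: $-14400$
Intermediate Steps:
$I = -5$ ($I = -1 - 4 = -5$)
$P{\left(c \right)} = -56 + c$
$- 5 I P{\left(\left(42 - 55\right) \left(12 + 28\right) \right)} = \left(-5\right) \left(-5\right) \left(-56 + \left(42 - 55\right) \left(12 + 28\right)\right) = 25 \left(-56 - 520\right) = 25 \left(-576\right) = -14400$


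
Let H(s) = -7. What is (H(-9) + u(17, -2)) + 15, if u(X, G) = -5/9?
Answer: 67/9 ≈ 7.4444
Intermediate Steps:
u(X, G) = -5/9 (u(X, G) = -5*1/9 = -5/9)
(H(-9) + u(17, -2)) + 15 = (-7 - 5/9) + 15 = -68/9 + 15 = 67/9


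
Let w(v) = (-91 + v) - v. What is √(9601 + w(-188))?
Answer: √9510 ≈ 97.519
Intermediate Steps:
w(v) = -91
√(9601 + w(-188)) = √(9601 - 91) = √9510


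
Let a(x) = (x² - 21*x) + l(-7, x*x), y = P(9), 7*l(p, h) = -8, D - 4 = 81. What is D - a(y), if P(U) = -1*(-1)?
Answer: 743/7 ≈ 106.14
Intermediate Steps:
P(U) = 1
D = 85 (D = 4 + 81 = 85)
l(p, h) = -8/7 (l(p, h) = (⅐)*(-8) = -8/7)
y = 1
a(x) = -8/7 + x² - 21*x (a(x) = (x² - 21*x) - 8/7 = -8/7 + x² - 21*x)
D - a(y) = 85 - (-8/7 + 1² - 21*1) = 85 - (-8/7 + 1 - 21) = 85 - 1*(-148/7) = 85 + 148/7 = 743/7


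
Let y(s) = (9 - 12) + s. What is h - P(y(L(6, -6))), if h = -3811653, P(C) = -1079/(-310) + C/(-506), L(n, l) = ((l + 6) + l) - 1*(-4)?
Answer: -149474109276/39215 ≈ -3.8117e+6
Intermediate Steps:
L(n, l) = 10 + 2*l (L(n, l) = ((6 + l) + l) + 4 = (6 + 2*l) + 4 = 10 + 2*l)
y(s) = -3 + s
P(C) = 1079/310 - C/506 (P(C) = -1079*(-1/310) + C*(-1/506) = 1079/310 - C/506)
h - P(y(L(6, -6))) = -3811653 - (1079/310 - (-3 + (10 + 2*(-6)))/506) = -3811653 - (1079/310 - (-3 + (10 - 12))/506) = -3811653 - (1079/310 - (-3 - 2)/506) = -3811653 - (1079/310 - 1/506*(-5)) = -3811653 - (1079/310 + 5/506) = -3811653 - 1*136881/39215 = -3811653 - 136881/39215 = -149474109276/39215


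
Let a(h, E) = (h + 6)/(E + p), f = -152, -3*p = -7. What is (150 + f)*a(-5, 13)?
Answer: -3/23 ≈ -0.13043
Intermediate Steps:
p = 7/3 (p = -1/3*(-7) = 7/3 ≈ 2.3333)
a(h, E) = (6 + h)/(7/3 + E) (a(h, E) = (h + 6)/(E + 7/3) = (6 + h)/(7/3 + E))
(150 + f)*a(-5, 13) = (150 - 152)*(3*(6 - 5)/(7 + 3*13)) = -6/(7 + 39) = -6/46 = -2*3/46 = -3/23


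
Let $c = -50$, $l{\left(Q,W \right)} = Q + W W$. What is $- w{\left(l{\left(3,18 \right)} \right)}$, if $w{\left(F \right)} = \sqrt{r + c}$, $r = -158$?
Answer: $- 4 i \sqrt{13} \approx - 14.422 i$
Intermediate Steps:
$l{\left(Q,W \right)} = Q + W^{2}$
$w{\left(F \right)} = 4 i \sqrt{13}$ ($w{\left(F \right)} = \sqrt{-158 - 50} = \sqrt{-208} = 4 i \sqrt{13}$)
$- w{\left(l{\left(3,18 \right)} \right)} = - 4 i \sqrt{13}$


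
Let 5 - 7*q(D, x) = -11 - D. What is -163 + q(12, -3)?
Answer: -159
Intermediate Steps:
q(D, x) = 16/7 + D/7 (q(D, x) = 5/7 - (-11 - D)/7 = 5/7 + (11/7 + D/7) = 16/7 + D/7)
-163 + q(12, -3) = -163 + (16/7 + (1/7)*12) = -163 + (16/7 + 12/7) = -163 + 4 = -159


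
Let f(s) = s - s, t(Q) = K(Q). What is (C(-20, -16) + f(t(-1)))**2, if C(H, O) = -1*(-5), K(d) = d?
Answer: 25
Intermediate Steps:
t(Q) = Q
C(H, O) = 5
f(s) = 0
(C(-20, -16) + f(t(-1)))**2 = (5 + 0)**2 = 5**2 = 25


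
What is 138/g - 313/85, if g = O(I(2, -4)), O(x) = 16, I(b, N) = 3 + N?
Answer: 3361/680 ≈ 4.9426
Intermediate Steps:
g = 16
138/g - 313/85 = 138/16 - 313/85 = 138*(1/16) - 313*1/85 = 69/8 - 313/85 = 3361/680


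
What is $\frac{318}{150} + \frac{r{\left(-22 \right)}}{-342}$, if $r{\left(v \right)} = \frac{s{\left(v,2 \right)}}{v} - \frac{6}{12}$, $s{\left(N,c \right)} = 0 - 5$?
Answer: $\frac{66487}{31350} \approx 2.1208$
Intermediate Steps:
$s{\left(N,c \right)} = -5$ ($s{\left(N,c \right)} = 0 - 5 = -5$)
$r{\left(v \right)} = - \frac{1}{2} - \frac{5}{v}$ ($r{\left(v \right)} = - \frac{5}{v} - \frac{6}{12} = - \frac{5}{v} - \frac{1}{2} = - \frac{1}{2} - \frac{5}{v}$)
$\frac{318}{150} + \frac{r{\left(-22 \right)}}{-342} = \frac{318}{150} + \frac{\frac{1}{2} \frac{1}{-22} \left(-10 - -22\right)}{-342} = 318 \cdot \frac{1}{150} + \frac{1}{2} \left(- \frac{1}{22}\right) \left(-10 + 22\right) \left(- \frac{1}{342}\right) = \frac{53}{25} + \frac{1}{2} \left(- \frac{1}{22}\right) 12 \left(- \frac{1}{342}\right) = \frac{53}{25} - - \frac{1}{1254} = \frac{53}{25} + \frac{1}{1254} = \frac{66487}{31350}$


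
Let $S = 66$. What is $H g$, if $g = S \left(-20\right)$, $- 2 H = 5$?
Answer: $3300$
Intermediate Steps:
$H = - \frac{5}{2}$ ($H = \left(- \frac{1}{2}\right) 5 = - \frac{5}{2} \approx -2.5$)
$g = -1320$ ($g = 66 \left(-20\right) = -1320$)
$H g = \left(- \frac{5}{2}\right) \left(-1320\right) = 3300$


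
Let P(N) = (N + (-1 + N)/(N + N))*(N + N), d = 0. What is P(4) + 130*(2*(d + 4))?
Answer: 1075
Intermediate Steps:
P(N) = 2*N*(N + (-1 + N)/(2*N)) (P(N) = (N + (-1 + N)/((2*N)))*(2*N) = (N + (-1 + N)*(1/(2*N)))*(2*N) = (N + (-1 + N)/(2*N))*(2*N) = 2*N*(N + (-1 + N)/(2*N)))
P(4) + 130*(2*(d + 4)) = (-1 + 4 + 2*4**2) + 130*(2*(0 + 4)) = (-1 + 4 + 2*16) + 130*(2*4) = (-1 + 4 + 32) + 130*8 = 35 + 1040 = 1075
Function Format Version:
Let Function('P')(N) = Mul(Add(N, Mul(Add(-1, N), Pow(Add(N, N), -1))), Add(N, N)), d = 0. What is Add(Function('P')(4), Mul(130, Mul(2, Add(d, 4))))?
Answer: 1075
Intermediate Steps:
Function('P')(N) = Mul(2, N, Add(N, Mul(Rational(1, 2), Pow(N, -1), Add(-1, N)))) (Function('P')(N) = Mul(Add(N, Mul(Add(-1, N), Pow(Mul(2, N), -1))), Mul(2, N)) = Mul(Add(N, Mul(Add(-1, N), Mul(Rational(1, 2), Pow(N, -1)))), Mul(2, N)) = Mul(Add(N, Mul(Rational(1, 2), Pow(N, -1), Add(-1, N))), Mul(2, N)) = Mul(2, N, Add(N, Mul(Rational(1, 2), Pow(N, -1), Add(-1, N)))))
Add(Function('P')(4), Mul(130, Mul(2, Add(d, 4)))) = Add(Add(-1, 4, Mul(2, Pow(4, 2))), Mul(130, Mul(2, Add(0, 4)))) = Add(Add(-1, 4, Mul(2, 16)), Mul(130, Mul(2, 4))) = Add(Add(-1, 4, 32), Mul(130, 8)) = Add(35, 1040) = 1075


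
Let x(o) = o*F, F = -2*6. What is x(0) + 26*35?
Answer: 910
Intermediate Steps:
F = -12
x(o) = -12*o (x(o) = o*(-12) = -12*o)
x(0) + 26*35 = -12*0 + 26*35 = 0 + 910 = 910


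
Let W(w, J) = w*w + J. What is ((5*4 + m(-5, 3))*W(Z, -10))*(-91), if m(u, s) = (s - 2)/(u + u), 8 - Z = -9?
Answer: -5052411/10 ≈ -5.0524e+5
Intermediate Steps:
Z = 17 (Z = 8 - 1*(-9) = 8 + 9 = 17)
W(w, J) = J + w² (W(w, J) = w² + J = J + w²)
m(u, s) = (-2 + s)/(2*u) (m(u, s) = (-2 + s)/((2*u)) = (-2 + s)*(1/(2*u)) = (-2 + s)/(2*u))
((5*4 + m(-5, 3))*W(Z, -10))*(-91) = ((5*4 + (½)*(-2 + 3)/(-5))*(-10 + 17²))*(-91) = ((20 + (½)*(-⅕)*1)*(-10 + 289))*(-91) = ((20 - ⅒)*279)*(-91) = ((199/10)*279)*(-91) = (55521/10)*(-91) = -5052411/10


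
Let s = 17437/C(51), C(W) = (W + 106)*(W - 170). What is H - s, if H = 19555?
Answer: 52194786/2669 ≈ 19556.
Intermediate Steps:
C(W) = (-170 + W)*(106 + W) (C(W) = (106 + W)*(-170 + W) = (-170 + W)*(106 + W))
s = -2491/2669 (s = 17437/(-18020 + 51**2 - 64*51) = 17437/(-18020 + 2601 - 3264) = 17437/(-18683) = 17437*(-1/18683) = -2491/2669 ≈ -0.93331)
H - s = 19555 - 1*(-2491/2669) = 19555 + 2491/2669 = 52194786/2669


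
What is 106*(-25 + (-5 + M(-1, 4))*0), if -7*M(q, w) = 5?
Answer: -2650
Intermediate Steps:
M(q, w) = -5/7 (M(q, w) = -1/7*5 = -5/7)
106*(-25 + (-5 + M(-1, 4))*0) = 106*(-25 + (-5 - 5/7)*0) = 106*(-25 - 40/7*0) = 106*(-25 + 0) = 106*(-25) = -2650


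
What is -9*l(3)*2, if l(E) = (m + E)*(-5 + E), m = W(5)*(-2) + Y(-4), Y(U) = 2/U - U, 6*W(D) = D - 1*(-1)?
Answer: 162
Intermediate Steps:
W(D) = ⅙ + D/6 (W(D) = (D - 1*(-1))/6 = (D + 1)/6 = (1 + D)/6 = ⅙ + D/6)
Y(U) = -U + 2/U
m = 3/2 (m = (⅙ + (⅙)*5)*(-2) + (-1*(-4) + 2/(-4)) = (⅙ + ⅚)*(-2) + (4 + 2*(-¼)) = 1*(-2) + (4 - ½) = -2 + 7/2 = 3/2 ≈ 1.5000)
l(E) = (-5 + E)*(3/2 + E) (l(E) = (3/2 + E)*(-5 + E) = (-5 + E)*(3/2 + E))
-9*l(3)*2 = -9*(-15/2 + 3² - 7/2*3)*2 = -9*(-15/2 + 9 - 21/2)*2 = -9*(-9)*2 = 81*2 = 162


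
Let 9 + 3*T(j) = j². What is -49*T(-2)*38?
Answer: 9310/3 ≈ 3103.3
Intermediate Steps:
T(j) = -3 + j²/3
-49*T(-2)*38 = -49*(-3 + (⅓)*(-2)²)*38 = -49*(-3 + (⅓)*4)*38 = -49*(-3 + 4/3)*38 = -49*(-5/3)*38 = (245/3)*38 = 9310/3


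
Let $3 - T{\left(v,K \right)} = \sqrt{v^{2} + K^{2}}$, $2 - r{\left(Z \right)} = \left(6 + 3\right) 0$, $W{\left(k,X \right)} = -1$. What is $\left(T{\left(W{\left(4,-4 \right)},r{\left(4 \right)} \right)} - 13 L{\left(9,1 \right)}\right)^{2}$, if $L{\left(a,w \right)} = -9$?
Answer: $\left(120 - \sqrt{5}\right)^{2} \approx 13868.0$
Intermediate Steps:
$r{\left(Z \right)} = 2$ ($r{\left(Z \right)} = 2 - \left(6 + 3\right) 0 = 2 - 9 \cdot 0 = 2 - 0 = 2 + 0 = 2$)
$T{\left(v,K \right)} = 3 - \sqrt{K^{2} + v^{2}}$ ($T{\left(v,K \right)} = 3 - \sqrt{v^{2} + K^{2}} = 3 - \sqrt{K^{2} + v^{2}}$)
$\left(T{\left(W{\left(4,-4 \right)},r{\left(4 \right)} \right)} - 13 L{\left(9,1 \right)}\right)^{2} = \left(\left(3 - \sqrt{2^{2} + \left(-1\right)^{2}}\right) - -117\right)^{2} = \left(\left(3 - \sqrt{4 + 1}\right) + 117\right)^{2} = \left(\left(3 - \sqrt{5}\right) + 117\right)^{2} = \left(120 - \sqrt{5}\right)^{2}$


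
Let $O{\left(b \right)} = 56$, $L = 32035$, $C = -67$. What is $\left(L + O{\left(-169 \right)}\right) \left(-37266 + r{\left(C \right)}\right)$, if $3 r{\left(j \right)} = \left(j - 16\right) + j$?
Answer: $-1197507756$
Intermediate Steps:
$r{\left(j \right)} = - \frac{16}{3} + \frac{2 j}{3}$ ($r{\left(j \right)} = \frac{\left(j - 16\right) + j}{3} = \frac{\left(-16 + j\right) + j}{3} = \frac{-16 + 2 j}{3} = - \frac{16}{3} + \frac{2 j}{3}$)
$\left(L + O{\left(-169 \right)}\right) \left(-37266 + r{\left(C \right)}\right) = \left(32035 + 56\right) \left(-37266 + \left(- \frac{16}{3} + \frac{2}{3} \left(-67\right)\right)\right) = 32091 \left(-37266 - 50\right) = 32091 \left(-37316\right) = -1197507756$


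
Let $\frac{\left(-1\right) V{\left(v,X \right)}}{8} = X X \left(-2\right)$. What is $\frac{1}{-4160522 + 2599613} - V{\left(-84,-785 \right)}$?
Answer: $- \frac{15389938376401}{1560909} \approx -9.8596 \cdot 10^{6}$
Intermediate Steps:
$V{\left(v,X \right)} = 16 X^{2}$ ($V{\left(v,X \right)} = - 8 X X \left(-2\right) = - 8 X^{2} \left(-2\right) = - 8 \left(- 2 X^{2}\right) = 16 X^{2}$)
$\frac{1}{-4160522 + 2599613} - V{\left(-84,-785 \right)} = \frac{1}{-4160522 + 2599613} - 16 \left(-785\right)^{2} = \frac{1}{-1560909} - 16 \cdot 616225 = - \frac{1}{1560909} - 9859600 = - \frac{15389938376401}{1560909}$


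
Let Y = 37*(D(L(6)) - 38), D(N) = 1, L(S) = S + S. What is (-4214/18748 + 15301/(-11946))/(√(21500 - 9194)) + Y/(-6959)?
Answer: 1369/6959 - 89113*√12306/728355222 ≈ 0.18315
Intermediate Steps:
L(S) = 2*S
Y = -1369 (Y = 37*(1 - 38) = 37*(-37) = -1369)
(-4214/18748 + 15301/(-11946))/(√(21500 - 9194)) + Y/(-6959) = (-4214/18748 + 15301/(-11946))/(√(21500 - 9194)) - 1369/(-6959) = (-4214*1/18748 + 15301*(-1/11946))/(√12306) - 1369*(-1/6959) = (-49/218 - 1391/1086)*(√12306/12306) + 1369/6959 = -89113*√12306/728355222 + 1369/6959 = 1369/6959 - 89113*√12306/728355222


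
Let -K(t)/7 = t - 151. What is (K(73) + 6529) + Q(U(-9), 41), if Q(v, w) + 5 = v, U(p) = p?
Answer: 7061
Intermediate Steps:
Q(v, w) = -5 + v
K(t) = 1057 - 7*t (K(t) = -7*(t - 151) = -7*(-151 + t) = 1057 - 7*t)
(K(73) + 6529) + Q(U(-9), 41) = ((1057 - 7*73) + 6529) + (-5 - 9) = ((1057 - 511) + 6529) - 14 = (546 + 6529) - 14 = 7075 - 14 = 7061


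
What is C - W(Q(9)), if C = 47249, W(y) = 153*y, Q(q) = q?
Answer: 45872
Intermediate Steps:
C - W(Q(9)) = 47249 - 153*9 = 47249 - 1*1377 = 47249 - 1377 = 45872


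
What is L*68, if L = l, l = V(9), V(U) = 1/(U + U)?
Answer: 34/9 ≈ 3.7778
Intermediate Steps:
V(U) = 1/(2*U)
l = 1/18 (l = (½)/9 = (½)*(⅑) = 1/18 ≈ 0.055556)
L = 1/18 ≈ 0.055556
L*68 = (1/18)*68 = 34/9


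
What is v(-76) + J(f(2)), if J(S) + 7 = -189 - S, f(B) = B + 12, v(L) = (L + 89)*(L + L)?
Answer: -2186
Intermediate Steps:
v(L) = 2*L*(89 + L) (v(L) = (89 + L)*(2*L) = 2*L*(89 + L))
f(B) = 12 + B
J(S) = -196 - S (J(S) = -7 + (-189 - S) = -196 - S)
v(-76) + J(f(2)) = 2*(-76)*(89 - 76) + (-196 - (12 + 2)) = 2*(-76)*13 + (-196 - 1*14) = -1976 + (-196 - 14) = -1976 - 210 = -2186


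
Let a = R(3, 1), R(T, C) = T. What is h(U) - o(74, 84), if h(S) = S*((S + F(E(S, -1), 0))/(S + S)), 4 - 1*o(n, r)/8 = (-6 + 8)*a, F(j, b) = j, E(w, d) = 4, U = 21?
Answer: 57/2 ≈ 28.500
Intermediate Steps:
a = 3
o(n, r) = -16 (o(n, r) = 32 - 8*(-6 + 8)*3 = 32 - 16*3 = 32 - 8*6 = 32 - 48 = -16)
h(S) = 2 + S/2 (h(S) = S*((S + 4)/(S + S)) = S*((4 + S)/((2*S))) = S*((4 + S)*(1/(2*S))) = S*((4 + S)/(2*S)) = 2 + S/2)
h(U) - o(74, 84) = (2 + (½)*21) - 1*(-16) = (2 + 21/2) + 16 = 25/2 + 16 = 57/2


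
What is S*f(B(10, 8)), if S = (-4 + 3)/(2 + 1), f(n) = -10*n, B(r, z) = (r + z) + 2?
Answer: 200/3 ≈ 66.667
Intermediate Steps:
B(r, z) = 2 + r + z
S = -⅓ (S = -1/3 = -1*⅓ = -⅓ ≈ -0.33333)
S*f(B(10, 8)) = -(-10)*(2 + 10 + 8)/3 = -(-10)*20/3 = -⅓*(-200) = 200/3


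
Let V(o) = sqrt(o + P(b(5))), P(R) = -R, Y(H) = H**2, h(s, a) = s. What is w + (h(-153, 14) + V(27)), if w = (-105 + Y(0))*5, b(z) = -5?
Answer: -678 + 4*sqrt(2) ≈ -672.34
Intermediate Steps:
w = -525 (w = (-105 + 0**2)*5 = (-105 + 0)*5 = -105*5 = -525)
V(o) = sqrt(5 + o) (V(o) = sqrt(o - 1*(-5)) = sqrt(o + 5) = sqrt(5 + o))
w + (h(-153, 14) + V(27)) = -525 + (-153 + sqrt(5 + 27)) = -525 + (-153 + sqrt(32)) = -525 + (-153 + 4*sqrt(2)) = -678 + 4*sqrt(2)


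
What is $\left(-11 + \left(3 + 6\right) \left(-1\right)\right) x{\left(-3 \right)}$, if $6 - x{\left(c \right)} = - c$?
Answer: $-60$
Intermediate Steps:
$x{\left(c \right)} = 6 + c$ ($x{\left(c \right)} = 6 - - c = 6 + c$)
$\left(-11 + \left(3 + 6\right) \left(-1\right)\right) x{\left(-3 \right)} = \left(-11 + \left(3 + 6\right) \left(-1\right)\right) \left(6 - 3\right) = \left(-11 + 9 \left(-1\right)\right) 3 = \left(-11 - 9\right) 3 = \left(-20\right) 3 = -60$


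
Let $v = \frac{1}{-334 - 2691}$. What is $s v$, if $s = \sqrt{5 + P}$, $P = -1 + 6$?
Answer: $- \frac{\sqrt{10}}{3025} \approx -0.0010454$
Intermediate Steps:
$P = 5$
$v = - \frac{1}{3025}$ ($v = \frac{1}{-3025} = - \frac{1}{3025} \approx -0.00033058$)
$s = \sqrt{10}$ ($s = \sqrt{5 + 5} = \sqrt{10} \approx 3.1623$)
$s v = \sqrt{10} \left(- \frac{1}{3025}\right) = - \frac{\sqrt{10}}{3025}$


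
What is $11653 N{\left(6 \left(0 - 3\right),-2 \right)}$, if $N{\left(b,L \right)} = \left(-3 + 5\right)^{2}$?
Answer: $46612$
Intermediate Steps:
$N{\left(b,L \right)} = 4$ ($N{\left(b,L \right)} = 2^{2} = 4$)
$11653 N{\left(6 \left(0 - 3\right),-2 \right)} = 11653 \cdot 4 = 46612$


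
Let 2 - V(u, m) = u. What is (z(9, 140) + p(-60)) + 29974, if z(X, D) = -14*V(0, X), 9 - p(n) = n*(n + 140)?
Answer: 34755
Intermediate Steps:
V(u, m) = 2 - u
p(n) = 9 - n*(140 + n) (p(n) = 9 - n*(n + 140) = 9 - n*(140 + n))
z(X, D) = -28 (z(X, D) = -14*(2 - 1*0) = -14*(2 + 0) = -14*2 = -28)
(z(9, 140) + p(-60)) + 29974 = (-28 + (9 - 1*(-60)**2 - 140*(-60))) + 29974 = (-28 + (9 - 1*3600 + 8400)) + 29974 = (-28 + (9 - 3600 + 8400)) + 29974 = (-28 + 4809) + 29974 = 4781 + 29974 = 34755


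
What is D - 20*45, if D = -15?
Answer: -915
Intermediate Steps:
D - 20*45 = -15 - 20*45 = -15 - 900 = -915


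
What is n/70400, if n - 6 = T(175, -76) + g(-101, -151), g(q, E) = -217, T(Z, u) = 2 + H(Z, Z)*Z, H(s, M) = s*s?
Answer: 2679583/35200 ≈ 76.125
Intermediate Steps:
H(s, M) = s²
T(Z, u) = 2 + Z³ (T(Z, u) = 2 + Z²*Z = 2 + Z³)
n = 5359166 (n = 6 + ((2 + 175³) - 217) = 6 + ((2 + 5359375) - 217) = 6 + (5359377 - 217) = 6 + 5359160 = 5359166)
n/70400 = 5359166/70400 = 5359166*(1/70400) = 2679583/35200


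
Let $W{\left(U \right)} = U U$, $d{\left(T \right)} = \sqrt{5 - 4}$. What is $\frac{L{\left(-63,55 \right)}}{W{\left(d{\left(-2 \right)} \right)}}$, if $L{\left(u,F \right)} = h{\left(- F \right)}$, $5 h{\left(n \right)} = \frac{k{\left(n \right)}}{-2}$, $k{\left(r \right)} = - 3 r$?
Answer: $- \frac{33}{2} \approx -16.5$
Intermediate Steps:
$h{\left(n \right)} = \frac{3 n}{10}$ ($h{\left(n \right)} = \frac{- 3 n \frac{1}{-2}}{5} = \frac{- 3 n \left(- \frac{1}{2}\right)}{5} = \frac{\frac{3}{2} n}{5} = \frac{3 n}{10}$)
$d{\left(T \right)} = 1$ ($d{\left(T \right)} = \sqrt{5 - 4} = \sqrt{1} = 1$)
$W{\left(U \right)} = U^{2}$
$L{\left(u,F \right)} = - \frac{3 F}{10}$ ($L{\left(u,F \right)} = \frac{3 \left(- F\right)}{10} = - \frac{3 F}{10}$)
$\frac{L{\left(-63,55 \right)}}{W{\left(d{\left(-2 \right)} \right)}} = \frac{\left(- \frac{3}{10}\right) 55}{1^{2}} = - \frac{33}{2 \cdot 1} = \left(- \frac{33}{2}\right) 1 = - \frac{33}{2}$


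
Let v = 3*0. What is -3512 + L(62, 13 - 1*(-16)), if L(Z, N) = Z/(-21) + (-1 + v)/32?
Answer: -2362069/672 ≈ -3515.0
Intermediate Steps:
v = 0
L(Z, N) = -1/32 - Z/21 (L(Z, N) = Z/(-21) + (-1 + 0)/32 = Z*(-1/21) - 1*1/32 = -Z/21 - 1/32 = -1/32 - Z/21)
-3512 + L(62, 13 - 1*(-16)) = -3512 + (-1/32 - 1/21*62) = -3512 + (-1/32 - 62/21) = -3512 - 2005/672 = -2362069/672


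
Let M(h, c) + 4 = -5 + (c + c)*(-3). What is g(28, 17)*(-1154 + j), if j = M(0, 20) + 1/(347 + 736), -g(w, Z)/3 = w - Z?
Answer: 15284368/361 ≈ 42339.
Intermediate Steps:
g(w, Z) = -3*w + 3*Z (g(w, Z) = -3*(w - Z) = -3*w + 3*Z)
M(h, c) = -9 - 6*c (M(h, c) = -4 + (-5 + (c + c)*(-3)) = -4 + (-5 + (2*c)*(-3)) = -4 + (-5 - 6*c) = -9 - 6*c)
j = -139706/1083 (j = (-9 - 6*20) + 1/(347 + 736) = (-9 - 120) + 1/1083 = -129 + 1/1083 = -139706/1083 ≈ -129.00)
g(28, 17)*(-1154 + j) = (-3*28 + 3*17)*(-1154 - 139706/1083) = (-84 + 51)*(-1389488/1083) = -33*(-1389488/1083) = 15284368/361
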